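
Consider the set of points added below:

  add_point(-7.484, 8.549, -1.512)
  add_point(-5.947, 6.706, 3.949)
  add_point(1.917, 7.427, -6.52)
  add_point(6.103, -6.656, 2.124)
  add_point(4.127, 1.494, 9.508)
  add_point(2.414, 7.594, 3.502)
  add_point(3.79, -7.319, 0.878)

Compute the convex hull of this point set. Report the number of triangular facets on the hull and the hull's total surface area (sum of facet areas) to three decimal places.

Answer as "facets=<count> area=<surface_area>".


facets=10 area=486.219

Points on the hull: [0, 1, 2, 3, 4, 5, 6] (7 of 7).

Triangle areas on the boundary:
  f1: (p5, p2, p0) → 48.6438
  f2: (p5, p2, p3) → 73.8364
  f3: (p5, p4, p3) → 48.5774
  f4: (p6, p2, p0) → 88.9063
  f5: (p6, p2, p3) → 22.4156
  f6: (p6, p4, p3) → 14.2828
  f7: (p1, p6, p0) → 50.3236
  f8: (p1, p6, p4) → 77.8843
  f9: (p1, p5, p0) → 24.7264
  f10: (p1, p5, p4) → 36.6218
Σ area = 486.219

Check V−E+F: 7 − 15 + 10 = 2.


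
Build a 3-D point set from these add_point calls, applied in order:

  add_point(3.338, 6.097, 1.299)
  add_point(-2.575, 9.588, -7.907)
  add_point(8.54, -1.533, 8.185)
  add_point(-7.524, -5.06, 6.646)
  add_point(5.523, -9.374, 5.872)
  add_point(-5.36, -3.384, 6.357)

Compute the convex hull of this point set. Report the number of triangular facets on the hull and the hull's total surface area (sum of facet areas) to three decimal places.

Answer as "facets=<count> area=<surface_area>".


facets=8 area=514.213

Points on the hull: [0, 1, 2, 3, 4, 5] (6 of 6).

Facet areas (half cross-product norm):
  f1: (p4, p2, p3) → 59.9382
  f2: (p4, p1, p3) → 145.9844
  f3: (p4, p1, p2) → 97.6793
  f4: (p0, p1, p2) → 26.9850
  f5: (p5, p2, p3) → 10.5907
  f6: (p5, p0, p2) → 73.3609
  f7: (p5, p1, p3) → 21.5512
  f8: (p5, p0, p1) → 78.1233
Σ area = 514.213

Euler characteristic 6−12+8 = 2 ✓


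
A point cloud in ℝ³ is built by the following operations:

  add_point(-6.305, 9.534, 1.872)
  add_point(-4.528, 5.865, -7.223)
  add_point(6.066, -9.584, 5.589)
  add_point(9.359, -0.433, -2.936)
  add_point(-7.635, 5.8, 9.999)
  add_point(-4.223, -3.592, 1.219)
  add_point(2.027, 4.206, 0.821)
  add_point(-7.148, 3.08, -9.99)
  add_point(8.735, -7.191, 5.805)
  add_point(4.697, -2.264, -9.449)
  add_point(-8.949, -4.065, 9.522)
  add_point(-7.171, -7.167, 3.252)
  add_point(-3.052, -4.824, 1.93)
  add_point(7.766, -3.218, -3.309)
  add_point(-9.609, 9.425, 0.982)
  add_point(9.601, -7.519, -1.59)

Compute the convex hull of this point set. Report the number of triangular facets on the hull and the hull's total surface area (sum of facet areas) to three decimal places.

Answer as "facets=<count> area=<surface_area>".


facets=22 area=1108.654

Points on the hull: [0, 1, 2, 3, 4, 6, 7, 8, 9, 10, 11, 14, 15] (13 of 16).

Area of each hull facet:
  f1: (p10, p7, p14) → 103.1073
  f2: (p11, p10, p2) → 48.6026
  f3: (p11, p10, p7) → 54.7164
  f4: (p11, p2, p15) → 55.0294
  f5: (p8, p2, p15) → 13.3821
  f6: (p8, p10, p2) → 26.5655
  f7: (p9, p11, p15) → 90.0839
  f8: (p9, p11, p7) → 104.4295
  f9: (p3, p8, p15) → 26.6353
  f10: (p3, p8, p6) → 52.2274
  f11: (p3, p9, p15) → 29.6072
  f12: (p3, p0, p6) → 14.0203
  f13: (p4, p8, p6) → 92.9930
  f14: (p4, p0, p6) → 44.9643
  f15: (p4, p8, p10) → 91.2395
  f16: (p4, p10, p14) → 47.2482
  f17: (p4, p0, p14) → 15.4300
  f18: (p1, p3, p0) → 78.8128
  f19: (p1, p7, p14) → 22.2737
  f20: (p1, p0, p14) → 17.0103
  f21: (p1, p9, p7) → 29.3973
  f22: (p1, p3, p9) → 50.8785
Σ area = 1108.654

Euler characteristic 13−33+22 = 2 ✓


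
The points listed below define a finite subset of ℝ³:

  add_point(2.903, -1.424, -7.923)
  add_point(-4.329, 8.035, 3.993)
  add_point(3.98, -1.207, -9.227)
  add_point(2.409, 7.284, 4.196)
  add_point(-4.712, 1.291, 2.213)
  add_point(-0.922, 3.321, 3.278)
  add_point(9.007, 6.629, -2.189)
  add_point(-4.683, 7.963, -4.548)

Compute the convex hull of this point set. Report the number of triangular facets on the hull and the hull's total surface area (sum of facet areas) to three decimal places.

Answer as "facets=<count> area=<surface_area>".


8 of the 8 inputs are extreme points: [0, 1, 2, 3, 4, 5, 6, 7].

Triangle areas on the boundary:
  f1: (p7, p1, p4) → 28.7907
  f2: (p7, p1, p6) → 58.3374
  f3: (p7, p2, p6) → 72.2970
  f4: (p3, p1, p6) → 22.3189
  f5: (p0, p2, p6) → 9.8964
  f6: (p0, p7, p4) → 56.1317
  f7: (p0, p7, p2) → 9.2959
  f8: (p5, p3, p6) → 23.2350
  f9: (p5, p0, p4) → 28.0193
  f10: (p5, p0, p6) → 62.6397
  f11: (p5, p1, p4) → 12.9139
  f12: (p5, p3, p1) → 14.8785
Σ area = 398.754

Check V−E+F: 8 − 18 + 12 = 2.

facets=12 area=398.754


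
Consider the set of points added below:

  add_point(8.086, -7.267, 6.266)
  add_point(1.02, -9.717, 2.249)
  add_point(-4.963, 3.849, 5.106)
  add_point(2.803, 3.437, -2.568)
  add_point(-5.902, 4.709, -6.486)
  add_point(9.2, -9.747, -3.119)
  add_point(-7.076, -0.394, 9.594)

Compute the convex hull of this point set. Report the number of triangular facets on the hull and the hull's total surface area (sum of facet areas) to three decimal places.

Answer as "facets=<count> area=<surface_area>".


Extreme-point indices: [0, 1, 2, 3, 4, 5, 6] — 7 of 7 on the boundary.

Facet areas (half cross-product norm):
  f1: (p3, p4, p5) → 61.2426
  f2: (p3, p0, p5) → 68.0177
  f3: (p1, p4, p6) → 114.7007
  f4: (p1, p4, p5) → 89.0359
  f5: (p1, p0, p6) → 60.9343
  f6: (p1, p0, p5) → 37.3869
  f7: (p2, p0, p6) → 54.6876
  f8: (p2, p3, p0) → 80.3501
  f9: (p2, p4, p6) → 26.9823
  f10: (p2, p3, p4) → 49.0473
Σ area = 642.386

Check V−E+F: 7 − 15 + 10 = 2.

facets=10 area=642.386


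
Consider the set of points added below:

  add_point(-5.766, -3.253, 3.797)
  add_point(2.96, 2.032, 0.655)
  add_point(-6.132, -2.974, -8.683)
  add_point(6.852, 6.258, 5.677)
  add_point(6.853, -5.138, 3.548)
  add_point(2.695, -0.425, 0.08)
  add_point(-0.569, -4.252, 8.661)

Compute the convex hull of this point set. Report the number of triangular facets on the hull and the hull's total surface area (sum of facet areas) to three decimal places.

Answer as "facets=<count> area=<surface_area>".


Points on the hull: [0, 1, 2, 3, 4, 5, 6] (7 of 7).

Triangle areas on the boundary:
  f1: (p6, p4, p2) → 79.3774
  f2: (p6, p3, p4) → 51.4349
  f3: (p0, p3, p2) → 98.5447
  f4: (p0, p6, p2) → 32.0293
  f5: (p0, p6, p3) → 46.9803
  f6: (p1, p3, p2) → 12.7537
  f7: (p1, p3, p4) → 33.0258
  f8: (p5, p4, p2) → 36.3071
  f9: (p5, p1, p2) → 14.5920
  f10: (p5, p1, p4) → 8.0583
Σ area = 413.103

Check V−E+F: 7 − 15 + 10 = 2.

facets=10 area=413.103


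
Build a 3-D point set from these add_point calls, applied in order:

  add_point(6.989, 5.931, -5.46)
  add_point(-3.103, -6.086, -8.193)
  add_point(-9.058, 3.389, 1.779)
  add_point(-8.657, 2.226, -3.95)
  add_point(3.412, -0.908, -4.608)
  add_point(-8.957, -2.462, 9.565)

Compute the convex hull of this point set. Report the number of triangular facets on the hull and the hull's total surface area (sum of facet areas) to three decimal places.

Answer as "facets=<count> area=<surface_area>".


Points on the hull: [0, 1, 2, 3, 4, 5] (6 of 6).

Triangle areas on the boundary:
  f1: (p5, p0, p2) → 79.3200
  f2: (p3, p0, p2) → 47.0159
  f3: (p3, p1, p0) → 81.9325
  f4: (p3, p5, p2) → 21.3971
  f5: (p3, p5, p1) → 77.0440
  f6: (p4, p1, p0) → 21.5193
  f7: (p4, p5, p0) → 65.1906
  f8: (p4, p5, p1) → 83.4019
Σ area = 476.821

Euler characteristic 6−12+8 = 2 ✓

facets=8 area=476.821


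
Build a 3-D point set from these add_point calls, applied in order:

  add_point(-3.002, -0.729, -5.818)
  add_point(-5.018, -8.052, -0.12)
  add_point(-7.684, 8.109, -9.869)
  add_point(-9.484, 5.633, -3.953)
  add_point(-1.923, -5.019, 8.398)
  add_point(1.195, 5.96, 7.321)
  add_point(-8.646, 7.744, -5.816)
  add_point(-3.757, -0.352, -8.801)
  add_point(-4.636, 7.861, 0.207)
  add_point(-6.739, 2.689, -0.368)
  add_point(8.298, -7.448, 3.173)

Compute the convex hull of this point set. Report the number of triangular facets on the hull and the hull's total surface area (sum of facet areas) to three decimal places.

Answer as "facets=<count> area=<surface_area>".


Extreme-point indices: [1, 2, 3, 4, 5, 6, 7, 8, 10] — 9 of 11 on the boundary.

Facet areas (half cross-product norm):
  f1: (p4, p1, p3) → 71.1406
  f2: (p4, p1, p10) → 55.1460
  f3: (p5, p4, p3) → 88.1660
  f4: (p5, p4, p10) → 67.0360
  f5: (p7, p1, p10) → 80.0524
  f6: (p2, p1, p3) → 43.2783
  f7: (p2, p7, p1) → 42.3782
  f8: (p2, p5, p10) → 152.7592
  f9: (p2, p7, p10) → 62.1439
  f10: (p8, p5, p3) → 17.0463
  f11: (p8, p2, p5) → 20.5881
  f12: (p6, p2, p3) → 4.1103
  f13: (p6, p8, p3) → 9.9242
  f14: (p6, p8, p2) → 11.1246
Σ area = 724.894

Euler: V−E+F = 9−21+14 = 2.

facets=14 area=724.894


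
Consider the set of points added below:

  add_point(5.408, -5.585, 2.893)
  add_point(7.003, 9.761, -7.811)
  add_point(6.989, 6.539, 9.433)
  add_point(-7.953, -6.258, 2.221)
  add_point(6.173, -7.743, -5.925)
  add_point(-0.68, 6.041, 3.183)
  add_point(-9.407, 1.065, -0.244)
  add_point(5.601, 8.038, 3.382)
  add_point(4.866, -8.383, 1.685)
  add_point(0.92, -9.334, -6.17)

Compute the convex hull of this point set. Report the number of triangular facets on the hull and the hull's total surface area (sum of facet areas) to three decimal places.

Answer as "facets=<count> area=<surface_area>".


Extreme-point indices: [0, 1, 2, 3, 4, 5, 6, 7, 8, 9] — 10 of 10 on the boundary.

Area of each hull facet:
  f1: (p9, p1, p6) → 145.9087
  f2: (p3, p9, p6) → 48.9561
  f3: (p3, p2, p6) → 77.7839
  f4: (p5, p1, p6) → 69.8827
  f5: (p5, p2, p6) → 26.4866
  f6: (p4, p9, p1) → 45.7405
  f7: (p4, p2, p1) → 148.0585
  f8: (p7, p2, p1) → 12.6241
  f9: (p7, p5, p1) → 37.2870
  f10: (p7, p5, p2) → 20.7690
  f11: (p8, p3, p2) → 110.1137
  f12: (p8, p3, p9) → 53.0443
  f13: (p8, p4, p9) → 21.0701
  f14: (p0, p4, p2) → 47.7780
  f15: (p0, p8, p2) → 2.2710
  f16: (p0, p8, p4) → 11.5151
Σ area = 879.289

Check V−E+F: 10 − 24 + 16 = 2.

facets=16 area=879.289


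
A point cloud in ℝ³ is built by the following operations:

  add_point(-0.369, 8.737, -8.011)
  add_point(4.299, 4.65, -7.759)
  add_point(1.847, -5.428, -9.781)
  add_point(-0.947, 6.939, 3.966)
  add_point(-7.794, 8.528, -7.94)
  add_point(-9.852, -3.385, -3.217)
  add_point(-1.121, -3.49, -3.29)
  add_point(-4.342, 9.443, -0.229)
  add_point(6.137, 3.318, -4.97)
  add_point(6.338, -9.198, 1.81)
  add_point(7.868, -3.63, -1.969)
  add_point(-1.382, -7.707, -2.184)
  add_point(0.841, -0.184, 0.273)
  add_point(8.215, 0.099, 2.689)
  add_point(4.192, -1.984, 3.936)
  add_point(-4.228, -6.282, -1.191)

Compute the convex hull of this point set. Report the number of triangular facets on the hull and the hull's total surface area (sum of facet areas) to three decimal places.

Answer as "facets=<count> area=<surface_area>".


14 of the 16 inputs are extreme points: [0, 1, 2, 3, 4, 5, 7, 8, 9, 10, 11, 13, 14, 15].

Triangle areas on the boundary:
  f1: (p4, p7, p5) → 54.3738
  f2: (p4, p2, p5) → 86.7083
  f3: (p3, p7, p5) → 42.4681
  f4: (p11, p2, p5) → 40.6696
  f5: (p10, p1, p2) → 47.0484
  f6: (p9, p10, p13) → 20.5405
  f7: (p9, p11, p2) → 37.5028
  f8: (p9, p10, p2) → 34.2082
  f9: (p0, p4, p2) → 53.2211
  f10: (p0, p1, p2) → 29.3725
  f11: (p0, p4, p7) → 28.9217
  f12: (p0, p3, p7) → 24.5835
  f13: (p8, p10, p13) → 22.4995
  f14: (p8, p10, p1) → 9.3079
  f15: (p8, p0, p1) → 8.3922
  f16: (p8, p3, p13) → 46.7146
  f17: (p8, p0, p3) → 50.2529
  f18: (p14, p3, p13) → 24.1685
  f19: (p14, p9, p13) → 18.2789
  f20: (p15, p14, p9) → 40.3302
  f21: (p15, p11, p5) → 6.3661
  f22: (p15, p9, p11) → 10.7163
  f23: (p15, p3, p5) → 48.1490
  f24: (p15, p14, p3) → 55.3178
Σ area = 840.112

Euler characteristic 14−36+24 = 2 ✓

facets=24 area=840.112


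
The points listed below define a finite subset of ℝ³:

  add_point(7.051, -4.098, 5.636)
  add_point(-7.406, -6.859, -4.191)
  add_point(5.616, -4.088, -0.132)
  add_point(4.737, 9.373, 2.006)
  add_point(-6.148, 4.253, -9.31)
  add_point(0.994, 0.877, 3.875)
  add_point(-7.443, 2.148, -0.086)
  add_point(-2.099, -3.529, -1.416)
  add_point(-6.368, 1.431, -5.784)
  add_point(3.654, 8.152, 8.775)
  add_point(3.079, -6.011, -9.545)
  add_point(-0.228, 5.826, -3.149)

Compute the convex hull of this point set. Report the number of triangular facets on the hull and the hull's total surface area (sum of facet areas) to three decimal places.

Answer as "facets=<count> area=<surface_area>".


facets=12 area=768.071

Extreme-point indices: [0, 1, 2, 3, 4, 6, 9, 10] — 8 of 12 on the boundary.

Triangle areas on the boundary:
  f1: (p4, p10, p3) → 111.7196
  f2: (p9, p0, p6) → 95.7901
  f3: (p9, p3, p0) → 45.3136
  f4: (p9, p4, p6) → 68.3409
  f5: (p9, p4, p3) → 49.4841
  f6: (p1, p0, p6) → 81.4003
  f7: (p1, p10, p0) → 91.3387
  f8: (p1, p4, p6) → 46.3019
  f9: (p1, p4, p10) → 68.1394
  f10: (p2, p3, p0) → 40.2206
  f11: (p2, p10, p0) → 5.7911
  f12: (p2, p10, p3) → 64.2305
Σ area = 768.071

Euler characteristic 8−18+12 = 2 ✓


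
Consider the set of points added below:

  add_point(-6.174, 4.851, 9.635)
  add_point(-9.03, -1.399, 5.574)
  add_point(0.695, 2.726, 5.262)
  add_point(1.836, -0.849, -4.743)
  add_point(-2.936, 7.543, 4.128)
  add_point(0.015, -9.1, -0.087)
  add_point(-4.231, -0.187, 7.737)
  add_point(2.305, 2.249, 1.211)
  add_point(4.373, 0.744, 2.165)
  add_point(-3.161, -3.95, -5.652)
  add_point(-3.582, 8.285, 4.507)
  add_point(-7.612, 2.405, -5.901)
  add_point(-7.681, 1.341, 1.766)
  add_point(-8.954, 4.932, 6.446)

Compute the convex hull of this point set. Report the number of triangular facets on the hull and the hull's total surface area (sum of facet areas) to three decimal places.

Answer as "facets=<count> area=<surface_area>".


Hull vertices (12/14): indices [0, 1, 2, 3, 5, 6, 7, 8, 9, 10, 11, 13].

Area of each hull facet:
  f1: (p6, p5, p1) → 33.8234
  f2: (p6, p5, p8) → 53.9722
  f3: (p9, p5, p1) → 50.8474
  f4: (p9, p11, p1) → 46.0937
  f5: (p7, p10, p8) → 8.4050
  f6: (p13, p11, p1) → 38.2448
  f7: (p13, p10, p11) → 40.4083
  f8: (p0, p13, p10) → 13.3549
  f9: (p0, p6, p1) → 15.4520
  f10: (p0, p13, p1) → 13.4649
  f11: (p3, p9, p11) → 23.0560
  f12: (p3, p10, p11) → 61.5296
  f13: (p3, p7, p10) → 24.7241
  f14: (p3, p7, p8) → 9.1293
  f15: (p3, p5, p8) → 35.5998
  f16: (p3, p9, p5) → 24.3338
  f17: (p2, p6, p8) → 12.7587
  f18: (p2, p0, p6) → 17.8424
  f19: (p2, p10, p8) → 13.6944
  f20: (p2, p0, p10) → 22.8518
Σ area = 559.587

Euler characteristic 12−30+20 = 2 ✓

facets=20 area=559.587


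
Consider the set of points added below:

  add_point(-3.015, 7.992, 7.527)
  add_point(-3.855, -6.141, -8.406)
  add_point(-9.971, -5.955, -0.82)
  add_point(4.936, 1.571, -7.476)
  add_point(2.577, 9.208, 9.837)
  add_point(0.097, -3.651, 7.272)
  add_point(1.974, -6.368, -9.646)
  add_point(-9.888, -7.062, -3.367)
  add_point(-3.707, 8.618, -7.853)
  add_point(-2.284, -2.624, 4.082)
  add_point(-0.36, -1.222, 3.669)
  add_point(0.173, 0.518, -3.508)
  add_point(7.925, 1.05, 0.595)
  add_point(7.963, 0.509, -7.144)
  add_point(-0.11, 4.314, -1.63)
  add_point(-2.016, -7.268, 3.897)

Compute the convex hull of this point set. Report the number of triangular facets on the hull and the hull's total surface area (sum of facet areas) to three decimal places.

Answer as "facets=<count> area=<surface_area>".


facets=18 area=965.280

Hull vertices (11/16): indices [0, 1, 2, 4, 5, 6, 7, 8, 12, 13, 15].

Facet areas (half cross-product norm):
  f1: (p8, p4, p13) → 127.3205
  f2: (p6, p8, p13) → 66.8025
  f3: (p5, p15, p2) → 20.8696
  f4: (p0, p8, p2) → 121.1614
  f5: (p0, p8, p4) → 43.4432
  f6: (p0, p5, p2) → 79.0719
  f7: (p0, p5, p4) → 37.1722
  f8: (p7, p15, p2) → 11.9954
  f9: (p7, p6, p15) → 67.9379
  f10: (p7, p8, p2) → 24.0772
  f11: (p12, p5, p15) → 29.9236
  f12: (p12, p6, p13) → 34.8552
  f13: (p12, p6, p15) → 82.7174
  f14: (p12, p4, p13) → 35.6033
  f15: (p12, p5, p4) → 68.6504
  f16: (p1, p6, p8) → 44.0140
  f17: (p1, p7, p8) → 58.1544
  f18: (p1, p7, p6) → 11.5093
Σ area = 965.280

Euler: V−E+F = 11−27+18 = 2.


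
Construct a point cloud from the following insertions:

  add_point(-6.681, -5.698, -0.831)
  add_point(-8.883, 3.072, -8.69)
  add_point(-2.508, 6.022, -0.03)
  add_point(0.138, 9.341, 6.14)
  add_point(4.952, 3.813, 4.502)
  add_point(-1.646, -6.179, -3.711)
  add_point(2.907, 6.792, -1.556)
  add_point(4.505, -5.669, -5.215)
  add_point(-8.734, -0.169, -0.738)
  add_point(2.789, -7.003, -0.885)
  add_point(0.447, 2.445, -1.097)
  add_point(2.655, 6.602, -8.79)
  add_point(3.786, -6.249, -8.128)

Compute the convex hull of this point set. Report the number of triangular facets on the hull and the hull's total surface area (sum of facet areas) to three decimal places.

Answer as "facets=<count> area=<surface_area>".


Points on the hull: [0, 1, 3, 4, 5, 6, 7, 8, 9, 11, 12] (11 of 13).

Facet areas (half cross-product norm):
  f1: (p6, p11, p4) → 13.1591
  f2: (p12, p11, p1) → 76.2340
  f3: (p0, p9, p4) → 58.5952
  f4: (p0, p8, p1) → 23.7730
  f5: (p0, p12, p1) → 75.0698
  f6: (p7, p9, p4) → 29.6232
  f7: (p7, p12, p9) → 5.1655
  f8: (p7, p11, p4) → 77.8604
  f9: (p7, p12, p11) → 19.5968
  f10: (p3, p0, p4) → 59.8213
  f11: (p3, p0, p8) → 39.7048
  f12: (p3, p6, p4) → 25.1914
  f13: (p3, p8, p1) → 61.9101
  f14: (p3, p6, p11) → 13.8950
  f15: (p3, p11, p1) → 92.2408
  f16: (p5, p12, p9) → 17.6981
  f17: (p5, p0, p9) → 13.6664
  f18: (p5, p0, p12) → 3.6162
Σ area = 706.821

Check V−E+F: 11 − 27 + 18 = 2.

facets=18 area=706.821


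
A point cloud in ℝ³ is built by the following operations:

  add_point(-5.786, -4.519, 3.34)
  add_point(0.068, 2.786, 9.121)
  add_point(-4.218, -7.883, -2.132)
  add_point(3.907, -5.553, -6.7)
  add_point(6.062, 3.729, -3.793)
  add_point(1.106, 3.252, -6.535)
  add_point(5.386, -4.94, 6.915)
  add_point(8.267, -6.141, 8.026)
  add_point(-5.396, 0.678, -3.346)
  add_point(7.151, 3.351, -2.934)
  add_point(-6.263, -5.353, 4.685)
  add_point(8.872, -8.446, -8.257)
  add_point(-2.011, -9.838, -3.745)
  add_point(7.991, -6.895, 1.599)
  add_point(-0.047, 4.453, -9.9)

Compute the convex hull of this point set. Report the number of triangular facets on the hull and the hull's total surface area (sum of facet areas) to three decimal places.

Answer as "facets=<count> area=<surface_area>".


facets=16 area=840.251

Extreme-point indices: [1, 2, 4, 7, 8, 9, 10, 11, 12, 14] — 10 of 15 on the boundary.

Area of each hull facet:
  f1: (p7, p1, p10) → 67.0953
  f2: (p12, p14, p11) → 86.3871
  f3: (p12, p7, p10) → 75.7862
  f4: (p12, p7, p11) → 89.7332
  f5: (p9, p7, p1) → 78.4474
  f6: (p9, p14, p11) → 65.5252
  f7: (p9, p7, p11) → 90.7756
  f8: (p8, p1, p10) → 55.7798
  f9: (p8, p1, p14) → 59.7899
  f10: (p4, p1, p14) → 57.9967
  f11: (p4, p9, p14) → 1.3347
  f12: (p4, p9, p1) → 9.9565
  f13: (p2, p12, p14) → 25.4517
  f14: (p2, p8, p14) → 36.6777
  f15: (p2, p12, p10) → 7.5165
  f16: (p2, p8, p10) → 31.9977
Σ area = 840.251

Check V−E+F: 10 − 24 + 16 = 2.


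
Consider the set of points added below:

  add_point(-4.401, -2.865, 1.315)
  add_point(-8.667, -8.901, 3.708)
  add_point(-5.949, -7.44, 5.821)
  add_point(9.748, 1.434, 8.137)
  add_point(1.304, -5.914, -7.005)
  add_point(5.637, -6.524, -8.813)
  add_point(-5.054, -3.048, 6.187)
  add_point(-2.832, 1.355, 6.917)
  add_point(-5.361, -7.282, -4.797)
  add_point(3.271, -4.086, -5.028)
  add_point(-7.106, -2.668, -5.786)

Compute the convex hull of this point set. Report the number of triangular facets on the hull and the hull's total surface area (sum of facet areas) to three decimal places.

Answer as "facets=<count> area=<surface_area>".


facets=14 area=625.969

Hull vertices (9/11): indices [1, 2, 3, 5, 6, 7, 8, 9, 10].

Area of each hull facet:
  f1: (p2, p5, p1) → 34.9319
  f2: (p2, p5, p3) → 150.8765
  f3: (p8, p5, p1) → 40.8532
  f4: (p8, p10, p1) → 22.7579
  f5: (p8, p10, p5) → 28.9268
  f6: (p9, p5, p3) → 31.8448
  f7: (p9, p10, p3) → 74.6420
  f8: (p9, p10, p5) → 23.5604
  f9: (p7, p2, p3) → 55.6777
  f10: (p7, p10, p3) → 81.3025
  f11: (p7, p10, p1) → 66.7827
  f12: (p6, p2, p1) → 6.8971
  f13: (p6, p7, p1) → 3.8983
  f14: (p6, p7, p2) → 3.0175
Σ area = 625.969

Check V−E+F: 9 − 21 + 14 = 2.


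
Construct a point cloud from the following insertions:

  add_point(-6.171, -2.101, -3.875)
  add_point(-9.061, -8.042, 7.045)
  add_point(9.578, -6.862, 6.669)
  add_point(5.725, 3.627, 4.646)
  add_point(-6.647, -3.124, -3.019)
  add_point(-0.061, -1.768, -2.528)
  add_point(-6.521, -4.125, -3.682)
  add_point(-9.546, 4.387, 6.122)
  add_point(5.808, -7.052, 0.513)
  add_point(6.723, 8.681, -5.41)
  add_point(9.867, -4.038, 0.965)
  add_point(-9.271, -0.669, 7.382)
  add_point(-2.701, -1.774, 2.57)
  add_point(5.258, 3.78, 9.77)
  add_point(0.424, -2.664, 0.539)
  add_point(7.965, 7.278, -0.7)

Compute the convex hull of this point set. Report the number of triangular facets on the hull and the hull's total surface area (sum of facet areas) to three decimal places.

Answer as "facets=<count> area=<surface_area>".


Hull vertices (11/16): indices [0, 1, 2, 6, 7, 8, 9, 10, 11, 13, 15].

Triangle areas on the boundary:
  f1: (p6, p1, p7) → 67.0857
  f2: (p11, p1, p7) → 5.5210
  f3: (p11, p13, p7) → 39.3748
  f4: (p11, p13, p1) → 54.6919
  f5: (p2, p13, p1) → 105.6028
  f6: (p8, p6, p1) → 77.0590
  f7: (p8, p2, p1) → 58.1971
  f8: (p8, p2, p10) → 15.7747
  f9: (p8, p9, p10) → 35.1949
  f10: (p8, p9, p6) → 108.3368
  f11: (p15, p9, p10) → 26.3357
  f12: (p15, p2, p10) → 30.7588
  f13: (p15, p2, p13) → 67.5195
  f14: (p15, p13, p7) → 86.7160
  f15: (p15, p9, p7) → 47.6475
  f16: (p0, p9, p6) → 11.2162
  f17: (p0, p6, p7) → 11.7538
  f18: (p0, p9, p7) → 104.3815
Σ area = 953.168

Euler: V−E+F = 11−27+18 = 2.

facets=18 area=953.168


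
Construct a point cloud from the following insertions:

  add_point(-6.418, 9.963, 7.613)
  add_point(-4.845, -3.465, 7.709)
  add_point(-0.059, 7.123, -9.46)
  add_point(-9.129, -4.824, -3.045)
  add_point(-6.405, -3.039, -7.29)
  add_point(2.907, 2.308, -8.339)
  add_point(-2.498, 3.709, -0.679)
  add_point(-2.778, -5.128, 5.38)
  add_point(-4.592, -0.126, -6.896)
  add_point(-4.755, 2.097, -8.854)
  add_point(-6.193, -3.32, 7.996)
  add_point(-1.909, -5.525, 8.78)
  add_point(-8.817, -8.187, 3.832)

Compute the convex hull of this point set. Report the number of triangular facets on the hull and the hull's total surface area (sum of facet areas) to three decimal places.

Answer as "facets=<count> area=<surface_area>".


facets=16 area=704.883

Extreme-point indices: [0, 2, 3, 4, 5, 7, 9, 10, 11, 12] — 10 of 13 on the boundary.

Area of each hull facet:
  f1: (p11, p0, p5) → 145.3207
  f2: (p2, p0, p5) → 52.7284
  f3: (p12, p0, p3) → 69.5315
  f4: (p4, p12, p3) → 11.1886
  f5: (p4, p12, p5) → 59.9166
  f6: (p7, p11, p5) → 19.0138
  f7: (p7, p12, p5) → 54.8100
  f8: (p7, p12, p11) → 11.3474
  f9: (p10, p11, p0) → 28.6165
  f10: (p10, p12, p0) → 33.7687
  f11: (p10, p12, p11) → 16.7889
  f12: (p9, p2, p5) → 19.1368
  f13: (p9, p4, p5) → 20.5842
  f14: (p9, p2, p0) → 62.3262
  f15: (p9, p0, p3) → 88.7266
  f16: (p9, p4, p3) → 11.0784
Σ area = 704.883

Check V−E+F: 10 − 24 + 16 = 2.


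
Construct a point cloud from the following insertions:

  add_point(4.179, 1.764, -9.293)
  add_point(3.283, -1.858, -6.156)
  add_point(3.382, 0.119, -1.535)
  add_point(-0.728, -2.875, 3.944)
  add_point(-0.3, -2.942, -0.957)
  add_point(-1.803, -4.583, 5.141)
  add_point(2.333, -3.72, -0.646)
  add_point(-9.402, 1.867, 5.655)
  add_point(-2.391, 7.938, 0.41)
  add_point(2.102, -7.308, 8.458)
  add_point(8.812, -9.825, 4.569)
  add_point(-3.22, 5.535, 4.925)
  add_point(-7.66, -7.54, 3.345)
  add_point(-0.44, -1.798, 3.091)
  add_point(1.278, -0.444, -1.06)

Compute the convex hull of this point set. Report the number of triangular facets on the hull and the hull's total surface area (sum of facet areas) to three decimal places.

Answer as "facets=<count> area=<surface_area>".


Points on the hull: [0, 1, 7, 8, 9, 10, 11, 12] (8 of 15).

Area of each hull facet:
  f1: (p0, p8, p7) → 63.9888
  f2: (p0, p8, p10) → 122.4538
  f3: (p12, p0, p7) → 94.8819
  f4: (p11, p8, p7) → 16.6168
  f5: (p11, p8, p10) → 48.9450
  f6: (p1, p0, p10) → 20.3491
  f7: (p1, p12, p10) → 103.8600
  f8: (p1, p12, p0) → 23.1026
  f9: (p9, p11, p7) → 51.1350
  f10: (p9, p11, p10) → 51.7948
  f11: (p9, p12, p7) → 54.2196
  f12: (p9, p12, p10) → 38.8883
Σ area = 690.236

Check V−E+F: 8 − 18 + 12 = 2.

facets=12 area=690.236


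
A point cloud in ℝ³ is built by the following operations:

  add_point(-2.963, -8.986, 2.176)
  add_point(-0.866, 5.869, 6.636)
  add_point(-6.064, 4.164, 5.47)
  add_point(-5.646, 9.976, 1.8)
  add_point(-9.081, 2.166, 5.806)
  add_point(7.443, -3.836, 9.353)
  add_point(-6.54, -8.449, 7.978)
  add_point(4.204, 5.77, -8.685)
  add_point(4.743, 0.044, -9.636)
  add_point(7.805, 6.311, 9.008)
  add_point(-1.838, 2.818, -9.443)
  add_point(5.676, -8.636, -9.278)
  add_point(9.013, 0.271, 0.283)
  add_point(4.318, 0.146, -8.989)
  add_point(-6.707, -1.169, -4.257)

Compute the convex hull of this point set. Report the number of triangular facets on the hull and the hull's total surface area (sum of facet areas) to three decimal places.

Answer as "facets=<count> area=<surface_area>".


facets=22 area=1164.914

Hull vertices (13/15): indices [0, 1, 3, 4, 5, 6, 7, 8, 9, 10, 11, 12, 14].

Per-facet area ½‖(b−a)×(c−a)‖:
  f1: (p14, p3, p4) → 49.9570
  f2: (p6, p5, p0) → 46.5243
  f3: (p6, p14, p4) → 59.6533
  f4: (p6, p14, p0) → 35.5557
  f5: (p7, p8, p12) → 31.1995
  f6: (p9, p5, p12) → 45.9006
  f7: (p9, p7, p12) → 58.5718
  f8: (p9, p7, p3) → 111.9183
  f9: (p9, p6, p4) → 98.3340
  f10: (p9, p6, p5) → 70.5874
  f11: (p11, p14, p0) → 74.2492
  f12: (p11, p5, p0) → 97.8284
  f13: (p11, p8, p12) → 47.1058
  f14: (p11, p5, p12) → 64.1540
  f15: (p10, p14, p3) → 51.0965
  f16: (p10, p7, p3) → 46.7840
  f17: (p10, p7, p8) → 18.3696
  f18: (p10, p11, p8) → 27.3295
  f19: (p10, p11, p14) → 55.6365
  f20: (p1, p3, p4) → 33.0878
  f21: (p1, p9, p4) → 16.0689
  f22: (p1, p9, p3) → 25.0015
Σ area = 1164.914

Euler characteristic 13−33+22 = 2 ✓


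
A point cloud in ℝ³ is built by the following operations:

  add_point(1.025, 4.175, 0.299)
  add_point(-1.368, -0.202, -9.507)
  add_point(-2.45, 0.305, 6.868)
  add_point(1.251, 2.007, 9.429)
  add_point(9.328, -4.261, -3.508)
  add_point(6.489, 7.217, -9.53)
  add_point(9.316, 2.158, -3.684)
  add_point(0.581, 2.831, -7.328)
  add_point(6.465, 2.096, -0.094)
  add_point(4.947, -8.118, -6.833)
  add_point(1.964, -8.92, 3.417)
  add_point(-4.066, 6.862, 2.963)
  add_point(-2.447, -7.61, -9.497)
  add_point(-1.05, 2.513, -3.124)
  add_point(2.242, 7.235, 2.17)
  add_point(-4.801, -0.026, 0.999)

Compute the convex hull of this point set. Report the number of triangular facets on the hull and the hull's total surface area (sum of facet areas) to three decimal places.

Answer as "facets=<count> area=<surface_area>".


Points on the hull: [1, 2, 3, 4, 5, 6, 9, 10, 11, 12, 14, 15] (12 of 16).

Per-facet area ½‖(b−a)×(c−a)‖:
  f1: (p6, p5, p4) → 20.4292
  f2: (p6, p3, p4) → 49.4046
  f3: (p9, p5, p4) → 44.1749
  f4: (p9, p12, p5) → 61.5875
  f5: (p14, p11, p5) → 35.2960
  f6: (p14, p11, p3) → 27.7972
  f7: (p14, p6, p5) → 42.8026
  f8: (p14, p6, p3) → 45.8000
  f9: (p1, p12, p5) → 25.0998
  f10: (p1, p11, p5) → 77.2648
  f11: (p1, p12, p15) → 41.3574
  f12: (p1, p11, p15) → 38.6049
  f13: (p10, p9, p12) → 42.0608
  f14: (p10, p12, p15) → 69.4250
  f15: (p10, p3, p4) → 69.4930
  f16: (p10, p9, p4) → 34.8225
  f17: (p2, p10, p15) → 33.5488
  f18: (p2, p10, p3) → 25.6412
  f19: (p2, p11, p15) → 21.4278
  f20: (p2, p11, p3) → 18.6126
Σ area = 824.651

Euler: V−E+F = 12−30+20 = 2.

facets=20 area=824.651


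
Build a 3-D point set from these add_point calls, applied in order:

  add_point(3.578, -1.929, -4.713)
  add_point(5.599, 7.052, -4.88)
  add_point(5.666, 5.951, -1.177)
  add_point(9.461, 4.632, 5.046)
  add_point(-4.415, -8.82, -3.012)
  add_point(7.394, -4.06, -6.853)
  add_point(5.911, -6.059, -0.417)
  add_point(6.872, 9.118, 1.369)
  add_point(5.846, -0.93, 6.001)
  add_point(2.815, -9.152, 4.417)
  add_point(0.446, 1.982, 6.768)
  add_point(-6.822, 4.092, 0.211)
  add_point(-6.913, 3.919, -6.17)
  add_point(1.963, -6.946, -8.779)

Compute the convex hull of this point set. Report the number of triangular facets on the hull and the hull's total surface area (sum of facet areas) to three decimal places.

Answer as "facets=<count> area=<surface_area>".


facets=20 area=836.611

Hull vertices (12/14): indices [1, 3, 4, 5, 6, 7, 8, 9, 10, 11, 12, 13].

Triangle areas on the boundary:
  f1: (p1, p13, p12) → 84.8424
  f2: (p4, p13, p12) → 57.3156
  f3: (p4, p13, p9) → 45.6192
  f4: (p6, p9, p3) → 39.8534
  f5: (p8, p9, p3) → 11.3736
  f6: (p8, p10, p3) → 20.6191
  f7: (p8, p10, p9) → 27.1759
  f8: (p7, p1, p3) → 19.5192
  f9: (p7, p10, p3) → 30.2317
  f10: (p7, p1, p12) → 40.6914
  f11: (p5, p1, p13) → 34.4301
  f12: (p5, p13, p9) → 41.5459
  f13: (p5, p6, p9) → 8.2194
  f14: (p5, p1, p3) → 62.0008
  f15: (p5, p6, p3) → 42.9858
  f16: (p11, p7, p12) → 46.4664
  f17: (p11, p7, p10) → 55.1253
  f18: (p11, p4, p12) → 41.6663
  f19: (p11, p10, p9) → 56.8049
  f20: (p11, p4, p9) → 70.1252
Σ area = 836.611

Check V−E+F: 12 − 30 + 20 = 2.


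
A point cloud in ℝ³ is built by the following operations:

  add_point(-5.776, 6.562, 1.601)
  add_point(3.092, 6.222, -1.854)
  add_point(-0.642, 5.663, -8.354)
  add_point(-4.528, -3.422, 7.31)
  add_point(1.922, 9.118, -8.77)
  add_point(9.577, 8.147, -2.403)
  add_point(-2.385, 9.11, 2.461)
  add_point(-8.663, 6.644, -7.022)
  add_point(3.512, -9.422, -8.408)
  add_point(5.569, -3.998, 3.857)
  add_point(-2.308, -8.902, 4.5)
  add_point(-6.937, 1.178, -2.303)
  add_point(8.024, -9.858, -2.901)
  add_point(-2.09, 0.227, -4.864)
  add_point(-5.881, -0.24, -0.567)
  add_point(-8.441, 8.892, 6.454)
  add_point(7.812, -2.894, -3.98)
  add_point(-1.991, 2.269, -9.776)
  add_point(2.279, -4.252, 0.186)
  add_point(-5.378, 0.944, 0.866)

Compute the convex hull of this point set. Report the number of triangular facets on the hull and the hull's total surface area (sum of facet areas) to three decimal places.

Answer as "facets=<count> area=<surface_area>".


facets=22 area=1097.667

13 of the 20 inputs are extreme points: [3, 4, 5, 6, 7, 8, 9, 10, 11, 12, 15, 16, 17].

Facet areas (half cross-product norm):
  f1: (p4, p15, p7) → 74.8121
  f2: (p9, p12, p5) → 65.3497
  f3: (p9, p15, p5) → 130.1653
  f4: (p9, p15, p3) → 65.6594
  f5: (p9, p10, p12) → 43.0625
  f6: (p9, p10, p3) → 30.2072
  f7: (p17, p4, p7) → 33.3946
  f8: (p8, p4, p5) → 91.6680
  f9: (p8, p17, p4) → 43.0356
  f10: (p8, p10, p12) → 45.3451
  f11: (p8, p17, p7) → 35.1980
  f12: (p6, p15, p5) → 10.3739
  f13: (p6, p4, p5) → 56.9966
  f14: (p6, p4, p15) → 25.4411
  f15: (p11, p10, p3) → 35.7182
  f16: (p11, p15, p7) → 43.6475
  f17: (p11, p15, p3) → 60.1995
  f18: (p11, p8, p7) → 54.8693
  f19: (p11, p8, p10) → 87.8873
  f20: (p16, p12, p5) → 13.6085
  f21: (p16, p8, p5) → 26.3787
  f22: (p16, p8, p12) → 24.6482
Σ area = 1097.667

Check V−E+F: 13 − 33 + 22 = 2.


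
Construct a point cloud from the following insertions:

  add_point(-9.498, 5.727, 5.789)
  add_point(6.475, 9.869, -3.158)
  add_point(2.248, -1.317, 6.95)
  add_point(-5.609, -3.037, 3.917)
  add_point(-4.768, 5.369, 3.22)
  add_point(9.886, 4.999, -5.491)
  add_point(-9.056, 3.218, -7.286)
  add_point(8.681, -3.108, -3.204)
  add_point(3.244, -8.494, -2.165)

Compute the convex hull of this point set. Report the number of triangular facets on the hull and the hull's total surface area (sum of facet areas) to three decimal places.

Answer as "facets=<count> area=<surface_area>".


8 of the 9 inputs are extreme points: [0, 1, 2, 3, 5, 6, 7, 8].

Area of each hull facet:
  f1: (p1, p2, p0) → 105.6517
  f2: (p1, p2, p5) → 49.3204
  f3: (p1, p6, p0) → 111.3613
  f4: (p1, p6, p5) → 55.2718
  f5: (p3, p2, p0) → 41.7003
  f6: (p3, p2, p8) → 47.3914
  f7: (p3, p6, p0) → 60.4423
  f8: (p3, p6, p8) → 80.0125
  f9: (p7, p2, p5) → 51.0471
  f10: (p7, p2, p8) → 43.3663
  f11: (p7, p6, p5) → 79.5969
  f12: (p7, p6, p8) → 68.4991
Σ area = 793.661

Check V−E+F: 8 − 18 + 12 = 2.

facets=12 area=793.661


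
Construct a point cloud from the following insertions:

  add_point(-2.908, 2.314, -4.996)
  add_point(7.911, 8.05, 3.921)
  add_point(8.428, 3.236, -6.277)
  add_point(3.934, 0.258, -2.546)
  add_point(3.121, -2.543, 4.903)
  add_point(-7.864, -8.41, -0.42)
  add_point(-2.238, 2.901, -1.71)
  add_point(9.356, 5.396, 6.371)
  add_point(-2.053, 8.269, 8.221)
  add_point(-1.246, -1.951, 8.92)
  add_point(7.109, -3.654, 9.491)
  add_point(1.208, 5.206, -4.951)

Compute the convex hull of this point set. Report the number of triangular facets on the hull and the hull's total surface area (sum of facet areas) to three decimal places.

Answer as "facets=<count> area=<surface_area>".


facets=14 area=775.519

Points on the hull: [0, 1, 2, 5, 7, 8, 9, 10, 11] (9 of 12).

Facet areas (half cross-product norm):
  f1: (p10, p8, p7) → 58.4912
  f2: (p10, p2, p5) → 151.6583
  f3: (p10, p2, p7) → 62.6170
  f4: (p0, p8, p5) → 91.9100
  f5: (p0, p2, p5) → 62.9516
  f6: (p1, p8, p7) → 20.9962
  f7: (p1, p2, p7) → 21.1976
  f8: (p9, p8, p5) → 61.8654
  f9: (p9, p10, p5) → 50.3827
  f10: (p9, p10, p8) → 42.1569
  f11: (p11, p0, p2) → 14.8982
  f12: (p11, p1, p2) → 40.7646
  f13: (p11, p0, p8) → 34.9343
  f14: (p11, p1, p8) → 60.6950
Σ area = 775.519

Check V−E+F: 9 − 21 + 14 = 2.


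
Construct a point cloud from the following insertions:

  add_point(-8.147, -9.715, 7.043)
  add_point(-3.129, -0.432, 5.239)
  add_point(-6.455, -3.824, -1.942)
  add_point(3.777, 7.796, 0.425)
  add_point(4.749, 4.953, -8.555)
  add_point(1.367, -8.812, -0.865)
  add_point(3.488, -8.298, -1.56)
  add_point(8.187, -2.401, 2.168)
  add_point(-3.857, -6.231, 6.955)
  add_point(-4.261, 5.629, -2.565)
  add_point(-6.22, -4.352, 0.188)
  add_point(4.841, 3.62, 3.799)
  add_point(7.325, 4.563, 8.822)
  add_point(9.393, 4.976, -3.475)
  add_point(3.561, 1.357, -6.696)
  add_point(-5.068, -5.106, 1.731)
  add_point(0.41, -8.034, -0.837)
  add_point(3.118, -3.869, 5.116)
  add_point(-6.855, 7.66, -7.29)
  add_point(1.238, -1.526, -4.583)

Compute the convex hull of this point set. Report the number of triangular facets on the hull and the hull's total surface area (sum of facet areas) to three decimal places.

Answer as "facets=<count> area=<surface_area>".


facets=24 area=897.082

14 of the 20 inputs are extreme points: [0, 1, 2, 3, 4, 5, 6, 7, 9, 12, 13, 14, 17, 18].

Facet areas (half cross-product norm):
  f1: (p12, p3, p13) → 35.7199
  f2: (p18, p12, p3) → 37.8399
  f3: (p7, p12, p13) → 44.8318
  f4: (p4, p3, p13) → 25.2633
  f5: (p4, p18, p3) → 54.6681
  f6: (p1, p12, p0) → 45.6209
  f7: (p1, p18, p0) → 72.1836
  f8: (p17, p12, p0) → 47.1117
  f9: (p17, p7, p12) → 28.4065
  f10: (p6, p7, p13) → 36.7931
  f11: (p6, p4, p13) → 49.6206
  f12: (p6, p17, p0) → 51.2861
  f13: (p6, p17, p7) → 23.0419
  f14: (p9, p18, p12) → 18.6669
  f15: (p9, p1, p12) → 60.1204
  f16: (p9, p1, p18) → 11.8909
  f17: (p2, p18, p0) → 37.9880
  f18: (p5, p6, p0) → 5.5656
  f19: (p5, p2, p0) → 49.1205
  f20: (p14, p6, p4) → 6.3536
  f21: (p14, p4, p18) → 25.0725
  f22: (p14, p2, p18) → 66.1646
  f23: (p14, p5, p6) → 11.7469
  f24: (p14, p5, p2) → 52.0045
Σ area = 897.082

Euler characteristic 14−36+24 = 2 ✓


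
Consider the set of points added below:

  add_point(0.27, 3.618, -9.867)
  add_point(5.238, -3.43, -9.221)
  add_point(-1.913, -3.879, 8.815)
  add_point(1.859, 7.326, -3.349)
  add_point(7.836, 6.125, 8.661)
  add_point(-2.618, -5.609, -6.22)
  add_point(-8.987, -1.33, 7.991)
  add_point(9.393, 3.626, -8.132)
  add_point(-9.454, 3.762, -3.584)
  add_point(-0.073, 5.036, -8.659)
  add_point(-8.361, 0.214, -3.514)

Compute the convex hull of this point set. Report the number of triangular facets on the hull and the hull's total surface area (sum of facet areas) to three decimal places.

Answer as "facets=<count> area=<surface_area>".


facets=18 area=901.280

Hull vertices (11/11): indices [0, 1, 2, 3, 4, 5, 6, 7, 8, 9, 10].

Facet areas (half cross-product norm):
  f1: (p0, p5, p8) → 54.4221
  f2: (p10, p5, p8) → 8.7719
  f3: (p6, p4, p8) → 115.9633
  f4: (p6, p4, p2) → 48.1865
  f5: (p6, p10, p8) → 21.4006
  f6: (p6, p2, p5) → 56.9336
  f7: (p6, p10, p5) → 48.3907
  f8: (p1, p0, p7) → 32.7740
  f9: (p1, p0, p5) → 35.9543
  f10: (p1, p2, p5) → 63.3268
  f11: (p1, p4, p7) → 68.8611
  f12: (p1, p4, p2) → 129.9737
  f13: (p3, p4, p7) → 64.9363
  f14: (p3, p4, p8) → 72.7227
  f15: (p9, p0, p7) → 8.7800
  f16: (p9, p3, p7) → 27.8218
  f17: (p9, p0, p8) → 9.4482
  f18: (p9, p3, p8) → 32.6120
Σ area = 901.280

Check V−E+F: 11 − 27 + 18 = 2.


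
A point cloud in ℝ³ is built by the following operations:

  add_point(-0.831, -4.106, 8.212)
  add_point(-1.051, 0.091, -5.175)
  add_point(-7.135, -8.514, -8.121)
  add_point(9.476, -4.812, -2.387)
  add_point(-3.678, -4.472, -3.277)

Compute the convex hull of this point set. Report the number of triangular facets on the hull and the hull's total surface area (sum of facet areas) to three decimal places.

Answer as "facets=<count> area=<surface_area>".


Hull vertices (5/5): indices [0, 1, 2, 3, 4].

Per-facet area ½‖(b−a)×(c−a)‖:
  f1: (p1, p3, p2) → 63.5892
  f2: (p0, p3, p2) → 121.4774
  f3: (p0, p1, p3) → 78.1892
  f4: (p4, p1, p2) → 17.9241
  f5: (p4, p0, p2) → 26.3254
  f6: (p4, p0, p1) → 32.5294
Σ area = 340.035

Euler characteristic 5−9+6 = 2 ✓

facets=6 area=340.035


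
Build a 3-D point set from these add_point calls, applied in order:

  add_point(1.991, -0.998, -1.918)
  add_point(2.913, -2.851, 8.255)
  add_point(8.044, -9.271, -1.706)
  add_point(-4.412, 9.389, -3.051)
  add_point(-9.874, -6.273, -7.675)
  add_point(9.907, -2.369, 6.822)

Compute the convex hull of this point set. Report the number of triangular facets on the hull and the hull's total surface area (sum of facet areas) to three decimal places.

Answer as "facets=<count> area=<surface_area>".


Extreme-point indices: [1, 2, 3, 4, 5] — 5 of 6 on the boundary.

Area of each hull facet:
  f1: (p2, p3, p4) → 159.8921
  f2: (p2, p3, p5) → 115.8646
  f3: (p1, p3, p4) → 148.6196
  f4: (p1, p3, p5) → 63.4716
  f5: (p1, p2, p4) → 120.7327
  f6: (p1, p2, p5) → 39.7602
Σ area = 648.341

Euler characteristic 5−9+6 = 2 ✓

facets=6 area=648.341


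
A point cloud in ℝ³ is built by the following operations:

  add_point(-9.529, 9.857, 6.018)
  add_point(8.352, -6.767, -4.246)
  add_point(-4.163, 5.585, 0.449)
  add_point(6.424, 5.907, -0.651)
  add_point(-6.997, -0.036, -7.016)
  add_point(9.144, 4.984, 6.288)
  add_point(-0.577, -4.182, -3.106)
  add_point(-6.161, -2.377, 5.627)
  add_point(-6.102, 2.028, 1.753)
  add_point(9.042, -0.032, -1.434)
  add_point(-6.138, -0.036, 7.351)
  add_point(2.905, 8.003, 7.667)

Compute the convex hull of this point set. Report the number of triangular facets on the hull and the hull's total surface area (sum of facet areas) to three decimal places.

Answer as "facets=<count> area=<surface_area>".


facets=16 area=803.676

Extreme-point indices: [0, 1, 3, 4, 5, 6, 7, 9, 10, 11] — 10 of 12 on the boundary.

Per-facet area ½‖(b−a)×(c−a)‖:
  f1: (p7, p1, p5) → 123.4659
  f2: (p7, p4, p0) → 80.7075
  f3: (p3, p4, p0) → 120.9955
  f4: (p3, p4, p1) → 100.1777
  f5: (p10, p7, p0) → 11.2647
  f6: (p10, p7, p5) → 22.8648
  f7: (p6, p4, p1) → 24.6001
  f8: (p6, p7, p1) → 37.2557
  f9: (p6, p7, p4) → 44.9272
  f10: (p9, p1, p5) → 19.1685
  f11: (p9, p3, p5) → 24.2851
  f12: (p9, p3, p1) → 12.8959
  f13: (p11, p10, p0) → 59.0263
  f14: (p11, p10, p5) → 39.7199
  f15: (p11, p3, p0) → 56.2784
  f16: (p11, p3, p5) → 26.0427
Σ area = 803.676

Euler: V−E+F = 10−24+16 = 2.
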